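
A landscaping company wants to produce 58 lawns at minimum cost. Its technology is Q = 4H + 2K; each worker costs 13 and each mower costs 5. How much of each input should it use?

The inputs are perfect substitutes, so the firm uses whichever has the lower cost per unit of output.
Cost per unit of output via H is w/4 = 3.25; via K it is r/2 = 2.5. K is cheaper.
Producing Q = 58 with K alone: H = 0, K = 29.

H* = 0, K* = 29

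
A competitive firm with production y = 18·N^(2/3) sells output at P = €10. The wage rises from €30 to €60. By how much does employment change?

From P·MP_N = w with MP_N = 12·N^(-1/3), the labor demand is N(w) = (120/w)^(3).
At w = 30: N = 64. At w = 60: N = 8.
ΔN = 8 − 64 = -56.

ΔN = -56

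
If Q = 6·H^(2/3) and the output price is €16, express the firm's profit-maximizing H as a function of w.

H(w) = 262144/w³

MP_H = (2/3)·6·H^(-1/3) = 4·H^(-1/3).
Setting P·MP_H = w: 64·H^(-1/3) = w.
Solving for H: H^(-1/3) = w/64, so H = (64/w)^(3).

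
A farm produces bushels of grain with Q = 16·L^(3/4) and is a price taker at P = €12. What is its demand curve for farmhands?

MP_L = (3/4)·16·L^(-1/4) = 12·L^(-1/4).
Setting P·MP_L = w: 144·L^(-1/4) = w.
Solving for L: L^(-1/4) = w/144, so L = (144/w)^(4).

L(w) = (144/w)^(4)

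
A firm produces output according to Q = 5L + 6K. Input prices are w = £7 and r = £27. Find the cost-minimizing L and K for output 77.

The inputs are perfect substitutes, so the firm uses whichever has the lower cost per unit of output.
Cost per unit of output via L is w/5 = 1.4; via K it is r/6 = 4.5. L is cheaper.
Producing Q = 77 with L alone: L = 15.4, K = 0.

L* = 15.4, K* = 0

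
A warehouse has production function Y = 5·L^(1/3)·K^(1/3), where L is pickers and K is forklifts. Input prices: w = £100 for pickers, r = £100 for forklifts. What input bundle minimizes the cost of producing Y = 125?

Cost minimization requires the marginal rate of technical substitution to equal the input-price ratio: MP_L/MP_K = w/r.
Here MP_L/MP_K = (1/3)·(K/L)/(1/3) = (K/L). Setting this equal to 100/100 = 1 gives K = L.
Substituting into Y = 125: 5·L^(1/3)·(L)^(1/3) = 125.
Solving, L = 125 and K = 125.

L* = 125, K* = 125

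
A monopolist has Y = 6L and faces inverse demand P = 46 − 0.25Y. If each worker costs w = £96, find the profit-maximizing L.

Marginal revenue from the inverse demand is MR = 46 − 0.5Y.
The marginal product is MP_L = 6.
A monopolist hires until marginal revenue product equals the wage: MR·MP_L = w.
(46 − 3L)·6 = 96, so L = 10.

L* = 10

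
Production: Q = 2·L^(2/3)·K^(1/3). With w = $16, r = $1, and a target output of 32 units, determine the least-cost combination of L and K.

Cost minimization requires the marginal rate of technical substitution to equal the input-price ratio: MP_L/MP_K = w/r.
Here MP_L/MP_K = (2/3)·(K/L)/(1/3) = 2·(K/L). Setting this equal to 16/1 = 16 gives K = 8L.
Substituting into Q = 32: 2·L^(2/3)·(8L)^(1/3) = 32.
Solving, L = 8 and K = 64.

L* = 8, K* = 64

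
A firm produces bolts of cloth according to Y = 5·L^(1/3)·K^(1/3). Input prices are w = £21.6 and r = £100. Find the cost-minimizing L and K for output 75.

Cost minimization requires the marginal rate of technical substitution to equal the input-price ratio: MP_L/MP_K = w/r.
Here MP_L/MP_K = (1/3)·(K/L)/(1/3) = (K/L). Setting this equal to 21.6/100 = 0.216 gives K = 0.216L.
Substituting into Y = 75: 5·L^(1/3)·(0.216L)^(1/3) = 75.
Solving, L = 125 and K = 27.

L* = 125, K* = 27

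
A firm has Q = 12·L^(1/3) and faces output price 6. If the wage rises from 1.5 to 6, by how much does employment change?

From P·MP_L = w with MP_L = 4·L^(-2/3), the labor demand is L(w) = (24/w)^(3/2).
At w = 1.5: L = 64. At w = 6: L = 8.
ΔL = 8 − 64 = -56.

ΔL = -56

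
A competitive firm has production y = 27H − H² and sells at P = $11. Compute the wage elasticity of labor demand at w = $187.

From P·MP_H = w with MP_H = 27 − 2H, labor demand is H(w) = (27 − w/11)/2.
dH/dw = −1/(22) = -1/22.
At w = 187, H = 5, so ε = (dH/dw)·(w/H) = (-1/22)·(187/5) = -1.7.

ε = -1.7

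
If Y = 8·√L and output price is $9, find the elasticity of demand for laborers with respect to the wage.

ε = -2

MP_L = (1/2)·8·L^(-1/2), so P·MP_L = w gives 36·L^(-1/2) = w.
Solving, L(w) = (36/w)^(2). This is a constant-elasticity form: L ∝ w^(−2), so ε = −2.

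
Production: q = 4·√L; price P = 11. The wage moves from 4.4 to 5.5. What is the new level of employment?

From P·MP_L = w with MP_L = 2·L^(-1/2), the labor demand is L(w) = (22/w)^(2).
At w = 4.4: L = 25. At w = 5.5: L = 16.

L* = 16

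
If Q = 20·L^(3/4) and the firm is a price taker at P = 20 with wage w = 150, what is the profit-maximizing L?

L* = 16

MP_L = (3/4)·20·L^(-1/4) = 15·L^(-1/4).
Profit maximization for a price taker requires P·MP_L = w: 20·15·L^(-1/4) = 150.
So L^(-1/4) = 0.5, which gives L = 16.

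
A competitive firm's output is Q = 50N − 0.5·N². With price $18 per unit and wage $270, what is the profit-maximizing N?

N* = 35

The marginal product of N is MP_N = 50 − N.
A price-taking firm hires until the value of the marginal product equals the wage: P·MP_N = w, so 18·(50 − N) = 270.
Then 50 − N = 15, giving N = 35.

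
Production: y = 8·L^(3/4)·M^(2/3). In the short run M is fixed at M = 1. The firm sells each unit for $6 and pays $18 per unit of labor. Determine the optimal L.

L* = 16

With M = 1, MP_L = (3/4)·8·L^(-1/4)·1^(2/3) = 6·L^(-1/4).
Profit maximization for a price taker requires P·MP_L = w: 6·6·L^(-1/4) = 18.
So L^(-1/4) = 0.5, which gives L = 16.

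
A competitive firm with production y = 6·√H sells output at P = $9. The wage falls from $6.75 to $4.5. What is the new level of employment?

From P·MP_H = w with MP_H = 3·H^(-1/2), the labor demand is H(w) = (27/w)^(2).
At w = 6.75: H = 16. At w = 4.5: H = 36.

H* = 36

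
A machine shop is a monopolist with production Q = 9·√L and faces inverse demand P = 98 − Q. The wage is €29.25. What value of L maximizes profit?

L* = 16

Marginal revenue from the inverse demand is MR = 98 − 2Q.
The marginal product is MP_L = 4.5·L^(-1/2).
A monopolist hires until marginal revenue product equals the wage: MR·MP_L = w.
At L, Q = 9·√L. Substituting and solving: (98 − 18·√L)·4.5·L^(-1/2) = 29.25 gives L = 16.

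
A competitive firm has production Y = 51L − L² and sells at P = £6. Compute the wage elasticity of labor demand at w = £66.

From P·MP_L = w with MP_L = 51 − 2L, labor demand is L(w) = (51 − w/6)/2.
dL/dw = −1/(12) = -1/12.
At w = 66, L = 20, so ε = (dL/dw)·(w/L) = (-1/12)·(66/20) = -0.275.

ε = -0.275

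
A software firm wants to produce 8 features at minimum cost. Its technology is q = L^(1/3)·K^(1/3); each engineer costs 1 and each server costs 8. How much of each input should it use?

L* = 64, K* = 8

Cost minimization requires the marginal rate of technical substitution to equal the input-price ratio: MP_L/MP_K = w/r.
Here MP_L/MP_K = (1/3)·(K/L)/(1/3) = (K/L). Setting this equal to 1/8 = 0.125 gives K = 0.125L.
Substituting into q = 8: L^(1/3)·(0.125L)^(1/3) = 8.
Solving, L = 64 and K = 8.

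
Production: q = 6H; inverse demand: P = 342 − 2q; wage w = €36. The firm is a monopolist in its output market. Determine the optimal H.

Marginal revenue from the inverse demand is MR = 342 − 4q.
The marginal product is MP_H = 6.
A monopolist hires until marginal revenue product equals the wage: MR·MP_H = w.
(342 − 24H)·6 = 36, so H = 14.

H* = 14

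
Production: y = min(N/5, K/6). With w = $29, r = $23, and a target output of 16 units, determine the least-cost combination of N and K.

N* = 80, K* = 96

With a fixed-proportions technology, the cost-minimizing bundle uses no slack in either input: N/5 = K/6 = y.
So N = 5·16 = 80 and K = 6·16 = 96.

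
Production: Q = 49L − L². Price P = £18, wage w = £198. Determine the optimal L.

The marginal product of L is MP_L = 49 − 2L.
A price-taking firm hires until the value of the marginal product equals the wage: P·MP_L = w, so 18·(49 − 2L) = 198.
Then 49 − 2L = 11, giving L = 19.

L* = 19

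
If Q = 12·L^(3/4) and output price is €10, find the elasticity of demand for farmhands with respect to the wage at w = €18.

MP_L = (3/4)·12·L^(-1/4), so P·MP_L = w gives 90·L^(-1/4) = w.
Solving, L(w) = (90/w)^(4). This is a constant-elasticity form: L ∝ w^(−4), so ε = −4.

ε = -4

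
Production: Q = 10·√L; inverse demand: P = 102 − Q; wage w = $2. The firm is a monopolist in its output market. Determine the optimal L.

L* = 25

Marginal revenue from the inverse demand is MR = 102 − 2Q.
The marginal product is MP_L = 5·L^(-1/2).
A monopolist hires until marginal revenue product equals the wage: MR·MP_L = w.
At L, Q = 10·√L. Substituting and solving: (102 − 20·√L)·5·L^(-1/2) = 2 gives L = 25.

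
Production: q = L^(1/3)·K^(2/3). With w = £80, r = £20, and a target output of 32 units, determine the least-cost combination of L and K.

Cost minimization requires the marginal rate of technical substitution to equal the input-price ratio: MP_L/MP_K = w/r.
Here MP_L/MP_K = (1/3)·(K/L)/(2/3) = 0.5·(K/L). Setting this equal to 80/20 = 4 gives K = 8L.
Substituting into q = 32: L^(1/3)·(8L)^(2/3) = 32.
Solving, L = 8 and K = 64.

L* = 8, K* = 64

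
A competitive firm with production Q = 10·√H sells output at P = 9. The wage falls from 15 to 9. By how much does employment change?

ΔH = 16

From P·MP_H = w with MP_H = 5·H^(-1/2), the labor demand is H(w) = (45/w)^(2).
At w = 15: H = 9. At w = 9: H = 25.
ΔH = 25 − 9 = 16.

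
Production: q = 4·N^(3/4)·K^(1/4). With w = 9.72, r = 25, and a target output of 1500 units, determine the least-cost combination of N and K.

Cost minimization requires the marginal rate of technical substitution to equal the input-price ratio: MP_N/MP_K = w/r.
Here MP_N/MP_K = (3/4)·(K/N)/(1/4) = 3·(K/N). Setting this equal to 9.72/25 = 0.3888 gives K = 0.1296N.
Substituting into q = 1500: 4·N^(3/4)·(0.1296N)^(1/4) = 1500.
Solving, N = 625 and K = 81.

N* = 625, K* = 81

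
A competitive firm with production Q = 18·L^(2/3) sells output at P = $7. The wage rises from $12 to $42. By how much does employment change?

From P·MP_L = w with MP_L = 12·L^(-1/3), the labor demand is L(w) = (84/w)^(3).
At w = 12: L = 343. At w = 42: L = 8.
ΔL = 8 − 343 = -335.

ΔL = -335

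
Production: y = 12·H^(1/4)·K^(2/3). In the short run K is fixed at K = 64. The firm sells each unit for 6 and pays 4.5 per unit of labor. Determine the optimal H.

H* = 256

With K = 64, MP_H = (1/4)·12·H^(-3/4)·64^(2/3) = 48·H^(-3/4).
Profit maximization for a price taker requires P·MP_H = w: 6·48·H^(-3/4) = 4.5.
So H^(-3/4) = 0.015625, which gives H = 256.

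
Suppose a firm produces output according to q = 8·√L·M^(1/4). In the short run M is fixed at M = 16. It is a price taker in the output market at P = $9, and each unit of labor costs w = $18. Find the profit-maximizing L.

L* = 16

With M = 16, MP_L = (1/2)·8·L^(-1/2)·16^(1/4) = 8·L^(-1/2).
Profit maximization for a price taker requires P·MP_L = w: 9·8·L^(-1/2) = 18.
So L^(-1/2) = 0.25, which gives L = 16.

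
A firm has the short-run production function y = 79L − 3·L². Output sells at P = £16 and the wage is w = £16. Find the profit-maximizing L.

The marginal product of L is MP_L = 79 − 6L.
A price-taking firm hires until the value of the marginal product equals the wage: P·MP_L = w, so 16·(79 − 6L) = 16.
Then 79 − 6L = 1, giving L = 13.

L* = 13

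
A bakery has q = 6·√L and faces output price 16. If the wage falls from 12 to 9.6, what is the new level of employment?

From P·MP_L = w with MP_L = 3·L^(-1/2), the labor demand is L(w) = (48/w)^(2).
At w = 12: L = 16. At w = 9.6: L = 25.

L* = 25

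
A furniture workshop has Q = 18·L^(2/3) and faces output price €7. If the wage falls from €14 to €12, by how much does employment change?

ΔL = 127

From P·MP_L = w with MP_L = 12·L^(-1/3), the labor demand is L(w) = (84/w)^(3).
At w = 14: L = 216. At w = 12: L = 343.
ΔL = 343 − 216 = 127.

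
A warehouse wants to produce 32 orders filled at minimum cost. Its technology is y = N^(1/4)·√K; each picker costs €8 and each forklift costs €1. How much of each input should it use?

N* = 16, K* = 256

Cost minimization requires the marginal rate of technical substitution to equal the input-price ratio: MP_N/MP_K = w/r.
Here MP_N/MP_K = (1/4)·(K/N)/(1/2) = 0.5·(K/N). Setting this equal to 8/1 = 8 gives K = 16N.
Substituting into y = 32: N^(1/4)·(16N)^(1/2) = 32.
Solving, N = 16 and K = 256.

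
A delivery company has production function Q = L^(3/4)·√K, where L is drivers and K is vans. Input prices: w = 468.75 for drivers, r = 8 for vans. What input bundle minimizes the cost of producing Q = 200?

L* = 16, K* = 625

Cost minimization requires the marginal rate of technical substitution to equal the input-price ratio: MP_L/MP_K = w/r.
Here MP_L/MP_K = (3/4)·(K/L)/(1/2) = 1.5·(K/L). Setting this equal to 468.75/8 = 58.59375 gives K = 39.0625L.
Substituting into Q = 200: L^(3/4)·(39.0625L)^(1/2) = 200.
Solving, L = 16 and K = 625.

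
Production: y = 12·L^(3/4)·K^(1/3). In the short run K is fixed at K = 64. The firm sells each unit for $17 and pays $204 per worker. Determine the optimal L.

With K = 64, MP_L = (3/4)·12·L^(-1/4)·64^(1/3) = 36·L^(-1/4).
Profit maximization for a price taker requires P·MP_L = w: 17·36·L^(-1/4) = 204.
So L^(-1/4) = 1/3, which gives L = 81.

L* = 81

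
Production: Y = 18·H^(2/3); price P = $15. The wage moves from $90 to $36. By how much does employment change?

ΔH = 117

From P·MP_H = w with MP_H = 12·H^(-1/3), the labor demand is H(w) = (180/w)^(3).
At w = 90: H = 8. At w = 36: H = 125.
ΔH = 125 − 8 = 117.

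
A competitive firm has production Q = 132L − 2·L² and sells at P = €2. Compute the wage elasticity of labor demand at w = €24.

ε = -0.1

From P·MP_L = w with MP_L = 132 − 4L, labor demand is L(w) = (132 − w/2)/4.
dL/dw = −1/(8) = -0.125.
At w = 24, L = 30, so ε = (dL/dw)·(w/L) = (-0.125)·(24/30) = -0.1.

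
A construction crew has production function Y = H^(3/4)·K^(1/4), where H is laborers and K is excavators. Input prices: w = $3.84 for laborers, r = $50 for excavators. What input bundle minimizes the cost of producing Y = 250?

H* = 625, K* = 16

Cost minimization requires the marginal rate of technical substitution to equal the input-price ratio: MP_H/MP_K = w/r.
Here MP_H/MP_K = (3/4)·(K/H)/(1/4) = 3·(K/H). Setting this equal to 3.84/50 = 0.0768 gives K = 0.0256H.
Substituting into Y = 250: H^(3/4)·(0.0256H)^(1/4) = 250.
Solving, H = 625 and K = 16.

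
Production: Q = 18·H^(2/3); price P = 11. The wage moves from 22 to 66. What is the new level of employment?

H* = 8

From P·MP_H = w with MP_H = 12·H^(-1/3), the labor demand is H(w) = (132/w)^(3).
At w = 22: H = 216. At w = 66: H = 8.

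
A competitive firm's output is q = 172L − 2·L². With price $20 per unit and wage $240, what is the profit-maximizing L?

L* = 40

The marginal product of L is MP_L = 172 − 4L.
A price-taking firm hires until the value of the marginal product equals the wage: P·MP_L = w, so 20·(172 − 4L) = 240.
Then 172 − 4L = 12, giving L = 40.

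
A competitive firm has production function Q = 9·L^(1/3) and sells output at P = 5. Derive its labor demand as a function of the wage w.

MP_L = (1/3)·9·L^(-2/3) = 3·L^(-2/3).
Setting P·MP_L = w: 15·L^(-2/3) = w.
Solving for L: L^(-2/3) = w/15, so L = (15/w)^(3/2).

L(w) = (15/w)^(3/2)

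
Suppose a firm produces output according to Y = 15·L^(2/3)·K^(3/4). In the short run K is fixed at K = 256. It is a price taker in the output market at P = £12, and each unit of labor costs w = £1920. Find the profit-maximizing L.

With K = 256, MP_L = (2/3)·15·L^(-1/3)·256^(3/4) = 640·L^(-1/3).
Profit maximization for a price taker requires P·MP_L = w: 12·640·L^(-1/3) = 1920.
So L^(-1/3) = 0.25, which gives L = 64.

L* = 64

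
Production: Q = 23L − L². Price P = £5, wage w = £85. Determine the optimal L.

The marginal product of L is MP_L = 23 − 2L.
A price-taking firm hires until the value of the marginal product equals the wage: P·MP_L = w, so 5·(23 − 2L) = 85.
Then 23 − 2L = 17, giving L = 3.

L* = 3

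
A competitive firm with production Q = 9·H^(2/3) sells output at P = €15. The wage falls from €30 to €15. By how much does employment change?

ΔH = 189

From P·MP_H = w with MP_H = 6·H^(-1/3), the labor demand is H(w) = (90/w)^(3).
At w = 30: H = 27. At w = 15: H = 216.
ΔH = 216 − 27 = 189.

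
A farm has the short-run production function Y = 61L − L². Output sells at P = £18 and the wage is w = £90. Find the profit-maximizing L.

The marginal product of L is MP_L = 61 − 2L.
A price-taking firm hires until the value of the marginal product equals the wage: P·MP_L = w, so 18·(61 − 2L) = 90.
Then 61 − 2L = 5, giving L = 28.

L* = 28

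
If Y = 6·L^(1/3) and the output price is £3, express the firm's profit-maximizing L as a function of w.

MP_L = (1/3)·6·L^(-2/3) = 2·L^(-2/3).
Setting P·MP_L = w: 6·L^(-2/3) = w.
Solving for L: L^(-2/3) = w/6, so L = (6/w)^(3/2).

L(w) = (6/w)^(3/2)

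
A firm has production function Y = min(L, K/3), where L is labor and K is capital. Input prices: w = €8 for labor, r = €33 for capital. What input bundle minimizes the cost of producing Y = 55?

With a fixed-proportions technology, the cost-minimizing bundle uses no slack in either input: L = K/3 = Y.
So L = 55 and K = 3·55 = 165.

L* = 55, K* = 165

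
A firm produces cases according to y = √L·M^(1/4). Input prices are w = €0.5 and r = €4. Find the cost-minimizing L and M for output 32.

L* = 256, M* = 16

Cost minimization requires the marginal rate of technical substitution to equal the input-price ratio: MP_L/MP_M = w/r.
Here MP_L/MP_M = (1/2)·(M/L)/(1/4) = 2·(M/L). Setting this equal to 0.5/4 = 0.125 gives M = 0.0625L.
Substituting into y = 32: L^(1/2)·(0.0625L)^(1/4) = 32.
Solving, L = 256 and M = 16.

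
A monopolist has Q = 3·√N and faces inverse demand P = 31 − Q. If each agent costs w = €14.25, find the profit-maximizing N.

Marginal revenue from the inverse demand is MR = 31 − 2Q.
The marginal product is MP_N = 1.5·N^(-1/2).
A monopolist hires until marginal revenue product equals the wage: MR·MP_N = w.
At N, Q = 3·√N. Substituting and solving: (31 − 6·√N)·1.5·N^(-1/2) = 14.25 gives N = 4.

N* = 4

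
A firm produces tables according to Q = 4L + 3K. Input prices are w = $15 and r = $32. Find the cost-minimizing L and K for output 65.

L* = 16.25, K* = 0

The inputs are perfect substitutes, so the firm uses whichever has the lower cost per unit of output.
Cost per unit of output via L is w/4 = 3.75; via K it is r/3 = 32/3. L is cheaper.
Producing Q = 65 with L alone: L = 16.25, K = 0.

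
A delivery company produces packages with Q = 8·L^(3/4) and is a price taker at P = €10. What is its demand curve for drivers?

MP_L = (3/4)·8·L^(-1/4) = 6·L^(-1/4).
Setting P·MP_L = w: 60·L^(-1/4) = w.
Solving for L: L^(-1/4) = w/60, so L = (60/w)^(4).

L(w) = (60/w)^(4)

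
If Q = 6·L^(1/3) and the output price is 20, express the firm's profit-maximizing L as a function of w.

L(w) = (40/w)^(3/2)

MP_L = (1/3)·6·L^(-2/3) = 2·L^(-2/3).
Setting P·MP_L = w: 40·L^(-2/3) = w.
Solving for L: L^(-2/3) = w/40, so L = (40/w)^(3/2).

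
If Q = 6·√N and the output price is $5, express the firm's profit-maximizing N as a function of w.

N(w) = 225/w²

MP_N = (1/2)·6·N^(-1/2) = 3·N^(-1/2).
Setting P·MP_N = w: 15·N^(-1/2) = w.
Solving for N: N^(-1/2) = w/15, so N = (15/w)^(2).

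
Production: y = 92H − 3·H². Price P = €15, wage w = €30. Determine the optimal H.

The marginal product of H is MP_H = 92 − 6H.
A price-taking firm hires until the value of the marginal product equals the wage: P·MP_H = w, so 15·(92 − 6H) = 30.
Then 92 − 6H = 2, giving H = 15.

H* = 15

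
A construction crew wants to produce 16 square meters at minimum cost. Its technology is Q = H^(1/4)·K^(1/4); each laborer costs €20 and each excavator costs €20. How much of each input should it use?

Cost minimization requires the marginal rate of technical substitution to equal the input-price ratio: MP_H/MP_K = w/r.
Here MP_H/MP_K = (1/4)·(K/H)/(1/4) = (K/H). Setting this equal to 20/20 = 1 gives K = H.
Substituting into Q = 16: H^(1/4)·(H)^(1/4) = 16.
Solving, H = 256 and K = 256.

H* = 256, K* = 256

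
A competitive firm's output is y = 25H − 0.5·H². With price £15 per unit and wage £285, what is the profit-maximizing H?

H* = 6

The marginal product of H is MP_H = 25 − H.
A price-taking firm hires until the value of the marginal product equals the wage: P·MP_H = w, so 15·(25 − H) = 285.
Then 25 − H = 19, giving H = 6.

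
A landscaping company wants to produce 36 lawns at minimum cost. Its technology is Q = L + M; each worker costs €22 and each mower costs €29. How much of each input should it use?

The inputs are perfect substitutes, so the firm uses whichever has the lower cost per unit of output.
Cost per unit of output via L is 22; via M it is 29. L is cheaper.
Producing Q = 36 with L alone: L = 36, M = 0.

L* = 36, M* = 0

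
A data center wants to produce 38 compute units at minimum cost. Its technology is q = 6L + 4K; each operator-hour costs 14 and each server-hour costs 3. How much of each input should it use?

The inputs are perfect substitutes, so the firm uses whichever has the lower cost per unit of output.
Cost per unit of output via L is w/6 = 7/3; via K it is r/4 = 0.75. K is cheaper.
Producing q = 38 with K alone: L = 0, K = 9.5.

L* = 0, K* = 9.5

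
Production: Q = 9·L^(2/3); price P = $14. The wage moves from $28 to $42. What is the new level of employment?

From P·MP_L = w with MP_L = 6·L^(-1/3), the labor demand is L(w) = (84/w)^(3).
At w = 28: L = 27. At w = 42: L = 8.

L* = 8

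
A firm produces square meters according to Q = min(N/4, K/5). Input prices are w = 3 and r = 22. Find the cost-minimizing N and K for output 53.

With a fixed-proportions technology, the cost-minimizing bundle uses no slack in either input: N/4 = K/5 = Q.
So N = 4·53 = 212 and K = 5·53 = 265.

N* = 212, K* = 265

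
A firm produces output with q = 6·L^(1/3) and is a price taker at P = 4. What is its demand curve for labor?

L(w) = (8/w)^(3/2)

MP_L = (1/3)·6·L^(-2/3) = 2·L^(-2/3).
Setting P·MP_L = w: 8·L^(-2/3) = w.
Solving for L: L^(-2/3) = w/8, so L = (8/w)^(3/2).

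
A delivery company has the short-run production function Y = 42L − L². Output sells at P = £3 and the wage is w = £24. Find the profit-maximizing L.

The marginal product of L is MP_L = 42 − 2L.
A price-taking firm hires until the value of the marginal product equals the wage: P·MP_L = w, so 3·(42 − 2L) = 24.
Then 42 − 2L = 8, giving L = 17.

L* = 17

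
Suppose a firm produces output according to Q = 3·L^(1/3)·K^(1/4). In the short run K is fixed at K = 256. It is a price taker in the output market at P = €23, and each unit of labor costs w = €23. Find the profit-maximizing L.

L* = 8

With K = 256, MP_L = (1/3)·3·L^(-2/3)·256^(1/4) = 4·L^(-2/3).
Profit maximization for a price taker requires P·MP_L = w: 23·4·L^(-2/3) = 23.
So L^(-2/3) = 0.25, which gives L = 8.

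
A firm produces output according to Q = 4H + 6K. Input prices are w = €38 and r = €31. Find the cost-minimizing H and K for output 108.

The inputs are perfect substitutes, so the firm uses whichever has the lower cost per unit of output.
Cost per unit of output via H is w/4 = 9.5; via K it is r/6 = 31/6. K is cheaper.
Producing Q = 108 with K alone: H = 0, K = 18.

H* = 0, K* = 18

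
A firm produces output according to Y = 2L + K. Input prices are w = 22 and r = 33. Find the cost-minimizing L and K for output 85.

L* = 42.5, K* = 0

The inputs are perfect substitutes, so the firm uses whichever has the lower cost per unit of output.
Cost per unit of output via L is 11; via K it is 33. L is cheaper.
Producing Y = 85 with L alone: L = 42.5, K = 0.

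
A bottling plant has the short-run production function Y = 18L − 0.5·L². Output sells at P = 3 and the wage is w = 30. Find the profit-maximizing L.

L* = 8

The marginal product of L is MP_L = 18 − L.
A price-taking firm hires until the value of the marginal product equals the wage: P·MP_L = w, so 3·(18 − L) = 30.
Then 18 − L = 10, giving L = 8.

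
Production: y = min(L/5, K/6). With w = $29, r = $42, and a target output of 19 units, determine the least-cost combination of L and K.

With a fixed-proportions technology, the cost-minimizing bundle uses no slack in either input: L/5 = K/6 = y.
So L = 5·19 = 95 and K = 6·19 = 114.

L* = 95, K* = 114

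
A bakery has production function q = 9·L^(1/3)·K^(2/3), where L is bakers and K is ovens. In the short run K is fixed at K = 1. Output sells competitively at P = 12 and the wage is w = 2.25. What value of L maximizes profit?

With K = 1, MP_L = (1/3)·9·L^(-2/3)·1^(2/3) = 3·L^(-2/3).
Profit maximization for a price taker requires P·MP_L = w: 12·3·L^(-2/3) = 2.25.
So L^(-2/3) = 0.0625, which gives L = 64.

L* = 64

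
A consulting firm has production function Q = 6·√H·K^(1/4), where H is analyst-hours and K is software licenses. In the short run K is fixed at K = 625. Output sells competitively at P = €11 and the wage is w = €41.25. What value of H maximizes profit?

With K = 625, MP_H = (1/2)·6·H^(-1/2)·625^(1/4) = 15·H^(-1/2).
Profit maximization for a price taker requires P·MP_H = w: 11·15·H^(-1/2) = 41.25.
So H^(-1/2) = 0.25, which gives H = 16.

H* = 16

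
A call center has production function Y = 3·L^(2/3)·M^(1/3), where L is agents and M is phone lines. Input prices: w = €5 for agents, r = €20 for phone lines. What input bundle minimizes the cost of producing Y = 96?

Cost minimization requires the marginal rate of technical substitution to equal the input-price ratio: MP_L/MP_M = w/r.
Here MP_L/MP_M = (2/3)·(M/L)/(1/3) = 2·(M/L). Setting this equal to 5/20 = 0.25 gives M = 0.125L.
Substituting into Y = 96: 3·L^(2/3)·(0.125L)^(1/3) = 96.
Solving, L = 64 and M = 8.

L* = 64, M* = 8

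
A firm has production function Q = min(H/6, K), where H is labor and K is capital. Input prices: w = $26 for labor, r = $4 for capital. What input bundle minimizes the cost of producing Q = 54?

With a fixed-proportions technology, the cost-minimizing bundle uses no slack in either input: H/6 = K = Q.
So H = 6·54 = 324 and K = 54.

H* = 324, K* = 54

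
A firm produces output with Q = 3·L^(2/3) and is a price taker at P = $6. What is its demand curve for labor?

L(w) = 1728/w³

MP_L = (2/3)·3·L^(-1/3) = 2·L^(-1/3).
Setting P·MP_L = w: 12·L^(-1/3) = w.
Solving for L: L^(-1/3) = w/12, so L = (12/w)^(3).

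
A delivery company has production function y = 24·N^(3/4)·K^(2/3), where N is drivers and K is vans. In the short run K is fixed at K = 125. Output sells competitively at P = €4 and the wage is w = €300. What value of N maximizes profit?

N* = 1296

With K = 125, MP_N = (3/4)·24·N^(-1/4)·125^(2/3) = 450·N^(-1/4).
Profit maximization for a price taker requires P·MP_N = w: 4·450·N^(-1/4) = 300.
So N^(-1/4) = 1/6, which gives N = 1296.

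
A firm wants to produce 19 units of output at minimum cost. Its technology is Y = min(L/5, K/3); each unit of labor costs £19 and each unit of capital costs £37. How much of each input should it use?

With a fixed-proportions technology, the cost-minimizing bundle uses no slack in either input: L/5 = K/3 = Y.
So L = 5·19 = 95 and K = 3·19 = 57.

L* = 95, K* = 57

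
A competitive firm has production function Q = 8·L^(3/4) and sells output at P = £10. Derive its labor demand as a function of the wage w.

MP_L = (3/4)·8·L^(-1/4) = 6·L^(-1/4).
Setting P·MP_L = w: 60·L^(-1/4) = w.
Solving for L: L^(-1/4) = w/60, so L = (60/w)^(4).

L(w) = (60/w)^(4)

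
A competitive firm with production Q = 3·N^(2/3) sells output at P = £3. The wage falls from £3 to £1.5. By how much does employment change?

ΔN = 56

From P·MP_N = w with MP_N = 2·N^(-1/3), the labor demand is N(w) = (6/w)^(3).
At w = 3: N = 8. At w = 1.5: N = 64.
ΔN = 64 − 8 = 56.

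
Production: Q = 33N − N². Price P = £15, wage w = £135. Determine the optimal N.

N* = 12

The marginal product of N is MP_N = 33 − 2N.
A price-taking firm hires until the value of the marginal product equals the wage: P·MP_N = w, so 15·(33 − 2N) = 135.
Then 33 − 2N = 9, giving N = 12.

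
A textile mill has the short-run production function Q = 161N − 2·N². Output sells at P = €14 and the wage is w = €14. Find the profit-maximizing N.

N* = 40

The marginal product of N is MP_N = 161 − 4N.
A price-taking firm hires until the value of the marginal product equals the wage: P·MP_N = w, so 14·(161 − 4N) = 14.
Then 161 − 4N = 1, giving N = 40.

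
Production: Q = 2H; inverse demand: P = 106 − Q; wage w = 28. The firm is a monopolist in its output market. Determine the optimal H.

H* = 23

Marginal revenue from the inverse demand is MR = 106 − 2Q.
The marginal product is MP_H = 2.
A monopolist hires until marginal revenue product equals the wage: MR·MP_H = w.
(106 − 4H)·2 = 28, so H = 23.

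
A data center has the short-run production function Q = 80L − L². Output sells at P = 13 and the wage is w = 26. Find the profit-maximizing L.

L* = 39

The marginal product of L is MP_L = 80 − 2L.
A price-taking firm hires until the value of the marginal product equals the wage: P·MP_L = w, so 13·(80 − 2L) = 26.
Then 80 − 2L = 2, giving L = 39.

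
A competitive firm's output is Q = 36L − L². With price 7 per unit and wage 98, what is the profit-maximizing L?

The marginal product of L is MP_L = 36 − 2L.
A price-taking firm hires until the value of the marginal product equals the wage: P·MP_L = w, so 7·(36 − 2L) = 98.
Then 36 − 2L = 14, giving L = 11.

L* = 11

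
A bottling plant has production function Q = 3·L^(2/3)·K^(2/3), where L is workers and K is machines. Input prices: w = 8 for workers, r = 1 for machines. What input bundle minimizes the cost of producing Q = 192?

Cost minimization requires the marginal rate of technical substitution to equal the input-price ratio: MP_L/MP_K = w/r.
Here MP_L/MP_K = (2/3)·(K/L)/(2/3) = (K/L). Setting this equal to 8/1 = 8 gives K = 8L.
Substituting into Q = 192: 3·L^(2/3)·(8L)^(2/3) = 192.
Solving, L = 8 and K = 64.

L* = 8, K* = 64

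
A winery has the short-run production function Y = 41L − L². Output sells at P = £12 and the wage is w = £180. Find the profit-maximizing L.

L* = 13

The marginal product of L is MP_L = 41 − 2L.
A price-taking firm hires until the value of the marginal product equals the wage: P·MP_L = w, so 12·(41 − 2L) = 180.
Then 41 − 2L = 15, giving L = 13.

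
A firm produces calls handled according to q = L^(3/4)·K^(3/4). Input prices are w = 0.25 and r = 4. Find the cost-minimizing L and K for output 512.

Cost minimization requires the marginal rate of technical substitution to equal the input-price ratio: MP_L/MP_K = w/r.
Here MP_L/MP_K = (3/4)·(K/L)/(3/4) = (K/L). Setting this equal to 0.25/4 = 0.0625 gives K = 0.0625L.
Substituting into q = 512: L^(3/4)·(0.0625L)^(3/4) = 512.
Solving, L = 256 and K = 16.

L* = 256, K* = 16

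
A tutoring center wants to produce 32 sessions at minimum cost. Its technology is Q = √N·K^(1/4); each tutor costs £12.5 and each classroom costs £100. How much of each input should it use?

Cost minimization requires the marginal rate of technical substitution to equal the input-price ratio: MP_N/MP_K = w/r.
Here MP_N/MP_K = (1/2)·(K/N)/(1/4) = 2·(K/N). Setting this equal to 12.5/100 = 0.125 gives K = 0.0625N.
Substituting into Q = 32: N^(1/2)·(0.0625N)^(1/4) = 32.
Solving, N = 256 and K = 16.

N* = 256, K* = 16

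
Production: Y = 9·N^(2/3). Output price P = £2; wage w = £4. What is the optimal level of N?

MP_N = (2/3)·9·N^(-1/3) = 6·N^(-1/3).
Profit maximization for a price taker requires P·MP_N = w: 2·6·N^(-1/3) = 4.
So N^(-1/3) = 1/3, which gives N = 27.

N* = 27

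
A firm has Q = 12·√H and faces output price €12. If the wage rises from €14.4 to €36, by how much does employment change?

From P·MP_H = w with MP_H = 6·H^(-1/2), the labor demand is H(w) = (72/w)^(2).
At w = 14.4: H = 25. At w = 36: H = 4.
ΔH = 4 − 25 = -21.

ΔH = -21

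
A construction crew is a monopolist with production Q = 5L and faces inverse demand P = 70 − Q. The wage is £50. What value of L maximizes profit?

Marginal revenue from the inverse demand is MR = 70 − 2Q.
The marginal product is MP_L = 5.
A monopolist hires until marginal revenue product equals the wage: MR·MP_L = w.
(70 − 10L)·5 = 50, so L = 6.

L* = 6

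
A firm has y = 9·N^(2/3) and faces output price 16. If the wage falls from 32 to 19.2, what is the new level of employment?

From P·MP_N = w with MP_N = 6·N^(-1/3), the labor demand is N(w) = (96/w)^(3).
At w = 32: N = 27. At w = 19.2: N = 125.

N* = 125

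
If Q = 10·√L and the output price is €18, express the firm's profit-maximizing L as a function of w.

L(w) = 8100/w²

MP_L = (1/2)·10·L^(-1/2) = 5·L^(-1/2).
Setting P·MP_L = w: 90·L^(-1/2) = w.
Solving for L: L^(-1/2) = w/90, so L = (90/w)^(2).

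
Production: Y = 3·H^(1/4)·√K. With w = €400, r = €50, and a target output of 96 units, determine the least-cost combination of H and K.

H* = 16, K* = 256

Cost minimization requires the marginal rate of technical substitution to equal the input-price ratio: MP_H/MP_K = w/r.
Here MP_H/MP_K = (1/4)·(K/H)/(1/2) = 0.5·(K/H). Setting this equal to 400/50 = 8 gives K = 16H.
Substituting into Y = 96: 3·H^(1/4)·(16H)^(1/2) = 96.
Solving, H = 16 and K = 256.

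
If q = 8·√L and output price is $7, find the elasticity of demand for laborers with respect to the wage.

ε = -2

MP_L = (1/2)·8·L^(-1/2), so P·MP_L = w gives 28·L^(-1/2) = w.
Solving, L(w) = (28/w)^(2). This is a constant-elasticity form: L ∝ w^(−2), so ε = −2.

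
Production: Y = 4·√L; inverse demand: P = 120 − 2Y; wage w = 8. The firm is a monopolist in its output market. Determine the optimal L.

Marginal revenue from the inverse demand is MR = 120 − 4Y.
The marginal product is MP_L = 2·L^(-1/2).
A monopolist hires until marginal revenue product equals the wage: MR·MP_L = w.
At L, Y = 4·√L. Substituting and solving: (120 − 16·√L)·2·L^(-1/2) = 8 gives L = 36.

L* = 36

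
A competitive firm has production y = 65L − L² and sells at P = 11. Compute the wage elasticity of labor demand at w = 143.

ε = -0.25

From P·MP_L = w with MP_L = 65 − 2L, labor demand is L(w) = (65 − w/11)/2.
dL/dw = −1/(22) = -1/22.
At w = 143, L = 26, so ε = (dL/dw)·(w/L) = (-1/22)·(143/26) = -0.25.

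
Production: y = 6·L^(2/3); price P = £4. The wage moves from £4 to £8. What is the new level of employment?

From P·MP_L = w with MP_L = 4·L^(-1/3), the labor demand is L(w) = (16/w)^(3).
At w = 4: L = 64. At w = 8: L = 8.

L* = 8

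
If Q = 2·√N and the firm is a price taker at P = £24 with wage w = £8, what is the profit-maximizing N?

N* = 9

MP_N = (1/2)·2·N^(-1/2) = N^(-1/2).
Profit maximization for a price taker requires P·MP_N = w: 24·N^(-1/2) = 8.
So N^(-1/2) = 1/3, which gives N = 9.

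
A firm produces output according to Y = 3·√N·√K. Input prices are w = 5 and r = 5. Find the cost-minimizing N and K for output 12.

Cost minimization requires the marginal rate of technical substitution to equal the input-price ratio: MP_N/MP_K = w/r.
Here MP_N/MP_K = (1/2)·(K/N)/(1/2) = (K/N). Setting this equal to 5/5 = 1 gives K = N.
Substituting into Y = 12: 3·N^(1/2)·(N)^(1/2) = 12.
Solving, N = 4 and K = 4.

N* = 4, K* = 4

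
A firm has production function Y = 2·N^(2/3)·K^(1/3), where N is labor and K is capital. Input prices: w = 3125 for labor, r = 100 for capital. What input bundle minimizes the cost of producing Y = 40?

N* = 8, K* = 125

Cost minimization requires the marginal rate of technical substitution to equal the input-price ratio: MP_N/MP_K = w/r.
Here MP_N/MP_K = (2/3)·(K/N)/(1/3) = 2·(K/N). Setting this equal to 3125/100 = 31.25 gives K = 15.625N.
Substituting into Y = 40: 2·N^(2/3)·(15.625N)^(1/3) = 40.
Solving, N = 8 and K = 125.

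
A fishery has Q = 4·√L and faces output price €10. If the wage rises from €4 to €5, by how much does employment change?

From P·MP_L = w with MP_L = 2·L^(-1/2), the labor demand is L(w) = (20/w)^(2).
At w = 4: L = 25. At w = 5: L = 16.
ΔL = 16 − 25 = -9.

ΔL = -9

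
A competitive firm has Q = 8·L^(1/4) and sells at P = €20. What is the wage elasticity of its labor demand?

ε = -4/3

MP_L = (1/4)·8·L^(-3/4), so P·MP_L = w gives 40·L^(-3/4) = w.
Solving, L(w) = (40/w)^(4/3). This is a constant-elasticity form: L ∝ w^(−4/3), so ε = −4/3.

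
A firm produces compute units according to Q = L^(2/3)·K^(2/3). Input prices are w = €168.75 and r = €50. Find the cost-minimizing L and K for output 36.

Cost minimization requires the marginal rate of technical substitution to equal the input-price ratio: MP_L/MP_K = w/r.
Here MP_L/MP_K = (2/3)·(K/L)/(2/3) = (K/L). Setting this equal to 168.75/50 = 3.375 gives K = 3.375L.
Substituting into Q = 36: L^(2/3)·(3.375L)^(2/3) = 36.
Solving, L = 8 and K = 27.

L* = 8, K* = 27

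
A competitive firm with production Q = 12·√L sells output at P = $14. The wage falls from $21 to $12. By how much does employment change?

ΔL = 33

From P·MP_L = w with MP_L = 6·L^(-1/2), the labor demand is L(w) = (84/w)^(2).
At w = 21: L = 16. At w = 12: L = 49.
ΔL = 49 − 16 = 33.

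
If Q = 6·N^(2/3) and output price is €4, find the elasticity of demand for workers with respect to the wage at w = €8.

MP_N = (2/3)·6·N^(-1/3), so P·MP_N = w gives 16·N^(-1/3) = w.
Solving, N(w) = (16/w)^(3). This is a constant-elasticity form: N ∝ w^(−3), so ε = −3.

ε = -3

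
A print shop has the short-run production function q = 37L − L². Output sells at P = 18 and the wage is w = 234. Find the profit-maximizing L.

L* = 12

The marginal product of L is MP_L = 37 − 2L.
A price-taking firm hires until the value of the marginal product equals the wage: P·MP_L = w, so 18·(37 − 2L) = 234.
Then 37 − 2L = 13, giving L = 12.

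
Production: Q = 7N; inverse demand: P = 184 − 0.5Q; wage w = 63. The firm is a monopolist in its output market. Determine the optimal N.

Marginal revenue from the inverse demand is MR = 184 − Q.
The marginal product is MP_N = 7.
A monopolist hires until marginal revenue product equals the wage: MR·MP_N = w.
(184 − 7N)·7 = 63, so N = 25.

N* = 25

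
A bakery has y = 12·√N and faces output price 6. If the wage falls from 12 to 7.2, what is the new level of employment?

From P·MP_N = w with MP_N = 6·N^(-1/2), the labor demand is N(w) = (36/w)^(2).
At w = 12: N = 9. At w = 7.2: N = 25.

N* = 25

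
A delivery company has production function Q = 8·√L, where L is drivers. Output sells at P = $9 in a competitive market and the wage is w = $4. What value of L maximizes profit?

MP_L = (1/2)·8·L^(-1/2) = 4·L^(-1/2).
Profit maximization for a price taker requires P·MP_L = w: 9·4·L^(-1/2) = 4.
So L^(-1/2) = 1/9, which gives L = 81.

L* = 81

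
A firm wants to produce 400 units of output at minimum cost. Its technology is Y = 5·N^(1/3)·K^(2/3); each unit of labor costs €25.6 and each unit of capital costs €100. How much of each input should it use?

Cost minimization requires the marginal rate of technical substitution to equal the input-price ratio: MP_N/MP_K = w/r.
Here MP_N/MP_K = (1/3)·(K/N)/(2/3) = 0.5·(K/N). Setting this equal to 25.6/100 = 0.256 gives K = 0.512N.
Substituting into Y = 400: 5·N^(1/3)·(0.512N)^(2/3) = 400.
Solving, N = 125 and K = 64.

N* = 125, K* = 64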